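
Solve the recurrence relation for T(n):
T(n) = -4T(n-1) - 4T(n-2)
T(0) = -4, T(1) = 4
Characteristic equation: x² + 4x + 4 = 0, which is (x - (-2))².
Repeated root r = -2.
General solution: T(n) = (A + Bn)·(-2)^n.
From T(0) = -4: A = -4.
From T(1) = 4: (A + B)·(-2) = 4 ⇒ B = 2.
So T(n) = \left(2 n - 4\right) \cdot (-2)^n.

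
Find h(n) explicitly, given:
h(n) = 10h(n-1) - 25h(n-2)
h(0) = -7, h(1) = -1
Characteristic equation: x² - 10x + 25 = 0, which is (x - (5))².
Repeated root r = 5.
General solution: h(n) = (A + Bn)·(5)^n.
From h(0) = -7: A = -7.
From h(1) = -1: (A + B)·(5) = -1 ⇒ B = \frac{34}{5}.
So h(n) = \left(\frac{34 n}{5} - 7\right) \cdot (5)^n.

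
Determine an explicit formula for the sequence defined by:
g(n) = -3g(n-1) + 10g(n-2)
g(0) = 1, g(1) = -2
Characteristic equation: x² + 3x - 10 = 0, which factors as (x - (-5))(x - (2)) = 0.
Roots r₁ = -5, r₂ = 2 (distinct).
General solution: g(n) = A·(-5)^n + B·(2)^n.
From g(0) = 1: A + B = 1.
From g(1) = -2: -5A + 2B = -2.
Solving: A = \frac{4}{7}, B = \frac{3}{7}.
So g(n) = \frac{4 \left(-5\right)^{n}}{7} + \frac{3 \cdot 2^{n}}{7}.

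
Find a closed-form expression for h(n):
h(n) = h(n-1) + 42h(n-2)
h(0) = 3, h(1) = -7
Characteristic equation: x² - x - 42 = 0, which factors as (x - (7))(x - (-6)) = 0.
Roots r₁ = 7, r₂ = -6 (distinct).
General solution: h(n) = A·(7)^n + B·(-6)^n.
From h(0) = 3: A + B = 3.
From h(1) = -7: 7A - 6B = -7.
Solving: A = \frac{11}{13}, B = \frac{28}{13}.
So h(n) = \frac{28 \left(-6\right)^{n}}{13} + \frac{11 \cdot 7^{n}}{13}.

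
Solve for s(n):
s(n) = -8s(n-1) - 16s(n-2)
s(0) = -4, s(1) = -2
Characteristic equation: x² + 8x + 16 = 0, which is (x - (-4))².
Repeated root r = -4.
General solution: s(n) = (A + Bn)·(-4)^n.
From s(0) = -4: A = -4.
From s(1) = -2: (A + B)·(-4) = -2 ⇒ B = \frac{9}{2}.
So s(n) = \left(\frac{9 n}{2} - 4\right) \cdot (-4)^n.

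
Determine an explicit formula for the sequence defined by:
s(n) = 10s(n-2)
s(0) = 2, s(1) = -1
Characteristic equation: x² - 10 = 0.
Discriminant Δ = (0)² + 4·(10) = 40.
Roots r₁,₂ = (0 ± √40)/2, so r₁ = \sqrt{10}, r₂ = - \sqrt{10}.
General solution: s(n) = A·r₁^n + B·r₂^n.
From the initial conditions, A + B = 2 and r₁A + r₂B = -1.
Since r₁ - r₂ = √40: A = (-1 - (2)r₂)/√40 = 1 - \frac{\sqrt{10}}{20}, and B = 2 - A = \frac{\sqrt{10}}{20} + 1.
So s(n) = \left(1 - \frac{\sqrt{10}}{20}\right)\left(\sqrt{10}\right)^n + \left(\frac{\sqrt{10}}{20} + 1\right)\left(- \sqrt{10}\right)^n.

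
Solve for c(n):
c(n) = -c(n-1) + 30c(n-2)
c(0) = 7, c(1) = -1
Characteristic equation: x² + x - 30 = 0, which factors as (x - (5))(x - (-6)) = 0.
Roots r₁ = 5, r₂ = -6 (distinct).
General solution: c(n) = A·(5)^n + B·(-6)^n.
From c(0) = 7: A + B = 7.
From c(1) = -1: 5A - 6B = -1.
Solving: A = \frac{41}{11}, B = \frac{36}{11}.
So c(n) = \frac{36 \left(-6\right)^{n}}{11} + \frac{41 \cdot 5^{n}}{11}.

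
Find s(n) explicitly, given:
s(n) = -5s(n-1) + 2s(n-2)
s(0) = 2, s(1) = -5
Characteristic equation: x² + 5x - 2 = 0.
Discriminant Δ = (-5)² + 4·(2) = 33.
Roots r₁,₂ = (-5 ± √33)/2, so r₁ = - \frac{5}{2} + \frac{\sqrt{33}}{2}, r₂ = - \frac{\sqrt{33}}{2} - \frac{5}{2}.
General solution: s(n) = A·r₁^n + B·r₂^n.
From the initial conditions, A + B = 2 and r₁A + r₂B = -5.
Since r₁ - r₂ = √33: A = (-5 - (2)r₂)/√33 = 1, and B = 2 - A = 1.
So s(n) = \left(1\right)\left(- \frac{5}{2} + \frac{\sqrt{33}}{2}\right)^n + \left(1\right)\left(- \frac{\sqrt{33}}{2} - \frac{5}{2}\right)^n.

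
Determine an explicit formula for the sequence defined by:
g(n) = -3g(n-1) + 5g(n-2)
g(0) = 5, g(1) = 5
Characteristic equation: x² + 3x - 5 = 0.
Discriminant Δ = (-3)² + 4·(5) = 29.
Roots r₁,₂ = (-3 ± √29)/2, so r₁ = - \frac{3}{2} + \frac{\sqrt{29}}{2}, r₂ = - \frac{\sqrt{29}}{2} - \frac{3}{2}.
General solution: g(n) = A·r₁^n + B·r₂^n.
From the initial conditions, A + B = 5 and r₁A + r₂B = 5.
Since r₁ - r₂ = √29: A = (5 - (5)r₂)/√29 = \frac{25 \sqrt{29}}{58} + \frac{5}{2}, and B = 5 - A = \frac{5}{2} - \frac{25 \sqrt{29}}{58}.
So g(n) = \left(\frac{25 \sqrt{29}}{58} + \frac{5}{2}\right)\left(- \frac{3}{2} + \frac{\sqrt{29}}{2}\right)^n + \left(\frac{5}{2} - \frac{25 \sqrt{29}}{58}\right)\left(- \frac{\sqrt{29}}{2} - \frac{3}{2}\right)^n.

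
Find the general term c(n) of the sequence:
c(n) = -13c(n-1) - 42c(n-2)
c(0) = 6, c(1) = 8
Characteristic equation: x² + 13x + 42 = 0, which factors as (x - (-6))(x - (-7)) = 0.
Roots r₁ = -6, r₂ = -7 (distinct).
General solution: c(n) = A·(-6)^n + B·(-7)^n.
From c(0) = 6: A + B = 6.
From c(1) = 8: -6A - 7B = 8.
Solving: A = 50, B = -44.
So c(n) = 50 \left(-6\right)^{n} - 44 \left(-7\right)^{n}.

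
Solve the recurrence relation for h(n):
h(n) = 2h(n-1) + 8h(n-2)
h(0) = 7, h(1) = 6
Characteristic equation: x² - 2x - 8 = 0, which factors as (x - (-2))(x - (4)) = 0.
Roots r₁ = -2, r₂ = 4 (distinct).
General solution: h(n) = A·(-2)^n + B·(4)^n.
From h(0) = 7: A + B = 7.
From h(1) = 6: -2A + 4B = 6.
Solving: A = \frac{11}{3}, B = \frac{10}{3}.
So h(n) = \frac{11 \left(-2\right)^{n}}{3} + \frac{10 \cdot 4^{n}}{3}.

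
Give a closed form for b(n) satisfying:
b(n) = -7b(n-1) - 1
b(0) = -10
First-order linear non-homogeneous.
Homogeneous solution: b_h(n) = A·(-7)^n.
Try constant particular solution b_p = K: K = -7K - 1 ⇒ K = - \frac{1}{8}.
General: b(n) = A·(-7)^n - \frac{1}{8}.
Apply b(0) = -10: A - \frac{1}{8} = -10 ⇒ A = - \frac{79}{8}.
So b(n) = - \frac{79 \left(-7\right)^{n}}{8} - \frac{1}{8}.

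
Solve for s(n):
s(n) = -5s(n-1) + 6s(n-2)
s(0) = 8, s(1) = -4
Characteristic equation: x² + 5x - 6 = 0, which factors as (x - (-6))(x - (1)) = 0.
Roots r₁ = -6, r₂ = 1 (distinct).
General solution: s(n) = A·(-6)^n + B·(1)^n.
From s(0) = 8: A + B = 8.
From s(1) = -4: -6A + B = -4.
Solving: A = \frac{12}{7}, B = \frac{44}{7}.
So s(n) = \frac{12 \left(-6\right)^{n}}{7} + \frac{44}{7}.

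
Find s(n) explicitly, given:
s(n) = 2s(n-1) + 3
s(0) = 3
First-order linear non-homogeneous.
Homogeneous solution: s_h(n) = A·(2)^n.
Try constant particular solution s_p = K: K = 2K + 3 ⇒ K = -3.
General: s(n) = A·(2)^n - 3.
Apply s(0) = 3: A - 3 = 3 ⇒ A = 6.
So s(n) = 6 \cdot 2^{n} - 3.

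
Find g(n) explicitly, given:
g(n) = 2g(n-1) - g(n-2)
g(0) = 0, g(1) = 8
Characteristic equation: x² - 2x + 1 = 0, which is (x - (1))².
Repeated root r = 1.
General solution: g(n) = (A + Bn)·(1)^n.
From g(0) = 0: A = 0.
From g(1) = 8: (A + B)·(1) = 8 ⇒ B = 8.
So g(n) = \left(8 n\right) \cdot (1)^n.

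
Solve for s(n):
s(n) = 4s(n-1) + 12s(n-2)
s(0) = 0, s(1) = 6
Characteristic equation: x² - 4x - 12 = 0, which factors as (x - (-2))(x - (6)) = 0.
Roots r₁ = -2, r₂ = 6 (distinct).
General solution: s(n) = A·(-2)^n + B·(6)^n.
From s(0) = 0: A + B = 0.
From s(1) = 6: -2A + 6B = 6.
Solving: A = - \frac{3}{4}, B = \frac{3}{4}.
So s(n) = - \frac{3 \left(-2\right)^{n}}{4} + \frac{3 \cdot 6^{n}}{4}.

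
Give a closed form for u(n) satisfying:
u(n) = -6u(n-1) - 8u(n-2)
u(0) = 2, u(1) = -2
Characteristic equation: x² + 6x + 8 = 0, which factors as (x - (-2))(x - (-4)) = 0.
Roots r₁ = -2, r₂ = -4 (distinct).
General solution: u(n) = A·(-2)^n + B·(-4)^n.
From u(0) = 2: A + B = 2.
From u(1) = -2: -2A - 4B = -2.
Solving: A = 3, B = -1.
So u(n) = 3 \left(-2\right)^{n} - \left(-4\right)^{n}.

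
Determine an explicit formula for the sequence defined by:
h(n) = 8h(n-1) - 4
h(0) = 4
First-order linear non-homogeneous.
Homogeneous solution: h_h(n) = A·(8)^n.
Try constant particular solution h_p = K: K = 8K - 4 ⇒ K = \frac{4}{7}.
General: h(n) = A·(8)^n + \frac{4}{7}.
Apply h(0) = 4: A + \frac{4}{7} = 4 ⇒ A = \frac{24}{7}.
So h(n) = \frac{24 \cdot 8^{n}}{7} + \frac{4}{7}.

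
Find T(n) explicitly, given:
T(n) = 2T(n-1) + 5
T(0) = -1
First-order linear non-homogeneous.
Homogeneous solution: T_h(n) = A·(2)^n.
Try constant particular solution T_p = K: K = 2K + 5 ⇒ K = -5.
General: T(n) = A·(2)^n - 5.
Apply T(0) = -1: A - 5 = -1 ⇒ A = 4.
So T(n) = 4 \cdot 2^{n} - 5.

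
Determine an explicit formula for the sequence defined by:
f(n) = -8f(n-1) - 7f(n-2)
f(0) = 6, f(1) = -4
Characteristic equation: x² + 8x + 7 = 0, which factors as (x - (-7))(x - (-1)) = 0.
Roots r₁ = -7, r₂ = -1 (distinct).
General solution: f(n) = A·(-7)^n + B·(-1)^n.
From f(0) = 6: A + B = 6.
From f(1) = -4: -7A - B = -4.
Solving: A = - \frac{1}{3}, B = \frac{19}{3}.
So f(n) = \frac{19 \left(-1\right)^{n}}{3} - \frac{\left(-7\right)^{n}}{3}.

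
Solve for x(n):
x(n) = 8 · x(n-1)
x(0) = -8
Pure geometric recurrence with ratio 8.
By induction x(n) = x(0) · (8)^n = - 8 \cdot 8^{n}.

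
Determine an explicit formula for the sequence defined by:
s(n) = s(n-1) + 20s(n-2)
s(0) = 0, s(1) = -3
Characteristic equation: x² - x - 20 = 0, which factors as (x - (5))(x - (-4)) = 0.
Roots r₁ = 5, r₂ = -4 (distinct).
General solution: s(n) = A·(5)^n + B·(-4)^n.
From s(0) = 0: A + B = 0.
From s(1) = -3: 5A - 4B = -3.
Solving: A = - \frac{1}{3}, B = \frac{1}{3}.
So s(n) = \frac{\left(-4\right)^{n}}{3} - \frac{5^{n}}{3}.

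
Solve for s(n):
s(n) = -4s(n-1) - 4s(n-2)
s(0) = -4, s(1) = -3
Characteristic equation: x² + 4x + 4 = 0, which is (x - (-2))².
Repeated root r = -2.
General solution: s(n) = (A + Bn)·(-2)^n.
From s(0) = -4: A = -4.
From s(1) = -3: (A + B)·(-2) = -3 ⇒ B = \frac{11}{2}.
So s(n) = \left(\frac{11 n}{2} - 4\right) \cdot (-2)^n.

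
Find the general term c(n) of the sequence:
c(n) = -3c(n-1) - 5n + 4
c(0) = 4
First-order linear with linear forcing.
Homogeneous solution: c_h(n) = A·(-3)^n.
Try particular c_p(n) = pn + q. Substituting:
  pn + q = -3(p(n-1) + q) - 5n + 4.
Matching the n-coefficient: p = -3p - 5 ⇒ p = - \frac{5}{4}.
Matching constants: q = 3p - 3q + 4 ⇒ q = \frac{1}{16}.
General: c(n) = A·(-3)^n - \frac{5 n}{4} + \frac{1}{16}.
Apply c(0) = 4: A + \frac{1}{16} = 4 ⇒ A = \frac{63}{16}.
So c(n) = \frac{63 \left(-3\right)^{n}}{16} - \frac{5 n}{4} + \frac{1}{16}.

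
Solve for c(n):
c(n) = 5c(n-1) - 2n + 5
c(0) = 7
First-order linear with linear forcing.
Homogeneous solution: c_h(n) = A·(5)^n.
Try particular c_p(n) = pn + q. Substituting:
  pn + q = 5(p(n-1) + q) - 2n + 5.
Matching the n-coefficient: p = 5p - 2 ⇒ p = \frac{1}{2}.
Matching constants: q = -5p + 5q + 5 ⇒ q = - \frac{5}{8}.
General: c(n) = A·(5)^n + \frac{n}{2} - \frac{5}{8}.
Apply c(0) = 7: A - \frac{5}{8} = 7 ⇒ A = \frac{61}{8}.
So c(n) = \frac{61 \cdot 5^{n}}{8} + \frac{n}{2} - \frac{5}{8}.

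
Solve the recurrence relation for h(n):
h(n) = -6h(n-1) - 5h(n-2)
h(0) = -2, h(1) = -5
Characteristic equation: x² + 6x + 5 = 0, which factors as (x - (-5))(x - (-1)) = 0.
Roots r₁ = -5, r₂ = -1 (distinct).
General solution: h(n) = A·(-5)^n + B·(-1)^n.
From h(0) = -2: A + B = -2.
From h(1) = -5: -5A - B = -5.
Solving: A = \frac{7}{4}, B = - \frac{15}{4}.
So h(n) = - \frac{15 \left(-1\right)^{n}}{4} + \frac{7 \left(-5\right)^{n}}{4}.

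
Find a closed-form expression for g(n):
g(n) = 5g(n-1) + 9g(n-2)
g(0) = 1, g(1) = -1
Characteristic equation: x² - 5x - 9 = 0.
Discriminant Δ = (5)² + 4·(9) = 61.
Roots r₁,₂ = (5 ± √61)/2, so r₁ = \frac{5}{2} + \frac{\sqrt{61}}{2}, r₂ = \frac{5}{2} - \frac{\sqrt{61}}{2}.
General solution: g(n) = A·r₁^n + B·r₂^n.
From the initial conditions, A + B = 1 and r₁A + r₂B = -1.
Since r₁ - r₂ = √61: A = (-1 - (1)r₂)/√61 = \frac{1}{2} - \frac{7 \sqrt{61}}{122}, and B = 1 - A = \frac{7 \sqrt{61}}{122} + \frac{1}{2}.
So g(n) = \left(\frac{1}{2} - \frac{7 \sqrt{61}}{122}\right)\left(\frac{5}{2} + \frac{\sqrt{61}}{2}\right)^n + \left(\frac{7 \sqrt{61}}{122} + \frac{1}{2}\right)\left(\frac{5}{2} - \frac{\sqrt{61}}{2}\right)^n.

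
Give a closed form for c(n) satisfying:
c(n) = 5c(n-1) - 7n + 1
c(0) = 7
First-order linear with linear forcing.
Homogeneous solution: c_h(n) = A·(5)^n.
Try particular c_p(n) = pn + q. Substituting:
  pn + q = 5(p(n-1) + q) - 7n + 1.
Matching the n-coefficient: p = 5p - 7 ⇒ p = \frac{7}{4}.
Matching constants: q = -5p + 5q + 1 ⇒ q = \frac{31}{16}.
General: c(n) = A·(5)^n + \frac{7 n}{4} + \frac{31}{16}.
Apply c(0) = 7: A + \frac{31}{16} = 7 ⇒ A = \frac{81}{16}.
So c(n) = \frac{81 \cdot 5^{n}}{16} + \frac{7 n}{4} + \frac{31}{16}.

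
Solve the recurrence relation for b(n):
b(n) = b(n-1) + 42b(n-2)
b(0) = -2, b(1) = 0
Characteristic equation: x² - x - 42 = 0, which factors as (x - (7))(x - (-6)) = 0.
Roots r₁ = 7, r₂ = -6 (distinct).
General solution: b(n) = A·(7)^n + B·(-6)^n.
From b(0) = -2: A + B = -2.
From b(1) = 0: 7A - 6B = 0.
Solving: A = - \frac{12}{13}, B = - \frac{14}{13}.
So b(n) = - \frac{14 \left(-6\right)^{n}}{13} - \frac{12 \cdot 7^{n}}{13}.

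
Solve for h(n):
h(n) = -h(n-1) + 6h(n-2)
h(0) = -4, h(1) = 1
Characteristic equation: x² + x - 6 = 0, which factors as (x - (2))(x - (-3)) = 0.
Roots r₁ = 2, r₂ = -3 (distinct).
General solution: h(n) = A·(2)^n + B·(-3)^n.
From h(0) = -4: A + B = -4.
From h(1) = 1: 2A - 3B = 1.
Solving: A = - \frac{11}{5}, B = - \frac{9}{5}.
So h(n) = - \frac{9 \left(-3\right)^{n}}{5} - \frac{11 \cdot 2^{n}}{5}.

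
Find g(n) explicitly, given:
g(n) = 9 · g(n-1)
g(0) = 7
Pure geometric recurrence with ratio 9.
By induction g(n) = g(0) · (9)^n = 7 \cdot 9^{n}.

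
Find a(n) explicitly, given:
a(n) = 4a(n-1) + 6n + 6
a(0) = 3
First-order linear with linear forcing.
Homogeneous solution: a_h(n) = A·(4)^n.
Try particular a_p(n) = pn + q. Substituting:
  pn + q = 4(p(n-1) + q) + 6n + 6.
Matching the n-coefficient: p = 4p + 6 ⇒ p = -2.
Matching constants: q = -4p + 4q + 6 ⇒ q = - \frac{14}{3}.
General: a(n) = A·(4)^n - 2 n - \frac{14}{3}.
Apply a(0) = 3: A - \frac{14}{3} = 3 ⇒ A = \frac{23}{3}.
So a(n) = \frac{23 \cdot 4^{n}}{3} - 2 n - \frac{14}{3}.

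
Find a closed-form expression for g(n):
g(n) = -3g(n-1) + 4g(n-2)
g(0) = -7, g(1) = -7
Characteristic equation: x² + 3x - 4 = 0, which factors as (x - (1))(x - (-4)) = 0.
Roots r₁ = 1, r₂ = -4 (distinct).
General solution: g(n) = A·(1)^n + B·(-4)^n.
From g(0) = -7: A + B = -7.
From g(1) = -7: A - 4B = -7.
Solving: A = -7, B = 0.
So g(n) = -7.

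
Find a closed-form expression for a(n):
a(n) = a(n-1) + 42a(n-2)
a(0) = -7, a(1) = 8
Characteristic equation: x² - x - 42 = 0, which factors as (x - (7))(x - (-6)) = 0.
Roots r₁ = 7, r₂ = -6 (distinct).
General solution: a(n) = A·(7)^n + B·(-6)^n.
From a(0) = -7: A + B = -7.
From a(1) = 8: 7A - 6B = 8.
Solving: A = - \frac{34}{13}, B = - \frac{57}{13}.
So a(n) = - \frac{57 \left(-6\right)^{n}}{13} - \frac{34 \cdot 7^{n}}{13}.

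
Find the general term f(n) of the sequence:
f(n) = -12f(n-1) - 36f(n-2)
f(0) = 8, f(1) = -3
Characteristic equation: x² + 12x + 36 = 0, which is (x - (-6))².
Repeated root r = -6.
General solution: f(n) = (A + Bn)·(-6)^n.
From f(0) = 8: A = 8.
From f(1) = -3: (A + B)·(-6) = -3 ⇒ B = - \frac{15}{2}.
So f(n) = \left(8 - \frac{15 n}{2}\right) \cdot (-6)^n.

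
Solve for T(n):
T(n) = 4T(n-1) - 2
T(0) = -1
First-order linear non-homogeneous.
Homogeneous solution: T_h(n) = A·(4)^n.
Try constant particular solution T_p = K: K = 4K - 2 ⇒ K = \frac{2}{3}.
General: T(n) = A·(4)^n + \frac{2}{3}.
Apply T(0) = -1: A + \frac{2}{3} = -1 ⇒ A = - \frac{5}{3}.
So T(n) = \frac{2}{3} - \frac{5 \cdot 4^{n}}{3}.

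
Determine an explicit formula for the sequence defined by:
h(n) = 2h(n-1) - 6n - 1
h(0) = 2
First-order linear with linear forcing.
Homogeneous solution: h_h(n) = A·(2)^n.
Try particular h_p(n) = pn + q. Substituting:
  pn + q = 2(p(n-1) + q) - 6n - 1.
Matching the n-coefficient: p = 2p - 6 ⇒ p = 6.
Matching constants: q = -2p + 2q - 1 ⇒ q = 13.
General: h(n) = A·(2)^n + 6 n + 13.
Apply h(0) = 2: A + 13 = 2 ⇒ A = -11.
So h(n) = - 11 \cdot 2^{n} + 6 n + 13.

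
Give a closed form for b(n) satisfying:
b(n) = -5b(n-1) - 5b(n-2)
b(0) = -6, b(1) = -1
Characteristic equation: x² + 5x + 5 = 0.
Discriminant Δ = (-5)² + 4·(-5) = 5.
Roots r₁,₂ = (-5 ± √5)/2, so r₁ = - \frac{5}{2} + \frac{\sqrt{5}}{2}, r₂ = - \frac{5}{2} - \frac{\sqrt{5}}{2}.
General solution: b(n) = A·r₁^n + B·r₂^n.
From the initial conditions, A + B = -6 and r₁A + r₂B = -1.
Since r₁ - r₂ = √5: A = (-1 - (-6)r₂)/√5 = - \frac{16 \sqrt{5}}{5} - 3, and B = -6 - A = -3 + \frac{16 \sqrt{5}}{5}.
So b(n) = \left(- \frac{16 \sqrt{5}}{5} - 3\right)\left(- \frac{5}{2} + \frac{\sqrt{5}}{2}\right)^n + \left(-3 + \frac{16 \sqrt{5}}{5}\right)\left(- \frac{5}{2} - \frac{\sqrt{5}}{2}\right)^n.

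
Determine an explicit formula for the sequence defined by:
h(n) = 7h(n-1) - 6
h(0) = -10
First-order linear non-homogeneous.
Homogeneous solution: h_h(n) = A·(7)^n.
Try constant particular solution h_p = K: K = 7K - 6 ⇒ K = 1.
General: h(n) = A·(7)^n + 1.
Apply h(0) = -10: A + 1 = -10 ⇒ A = -11.
So h(n) = 1 - 11 \cdot 7^{n}.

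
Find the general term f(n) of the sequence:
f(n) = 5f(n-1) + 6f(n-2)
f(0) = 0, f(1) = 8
Characteristic equation: x² - 5x - 6 = 0, which factors as (x - (-1))(x - (6)) = 0.
Roots r₁ = -1, r₂ = 6 (distinct).
General solution: f(n) = A·(-1)^n + B·(6)^n.
From f(0) = 0: A + B = 0.
From f(1) = 8: -A + 6B = 8.
Solving: A = - \frac{8}{7}, B = \frac{8}{7}.
So f(n) = - \frac{8 \left(-1\right)^{n}}{7} + \frac{8 \cdot 6^{n}}{7}.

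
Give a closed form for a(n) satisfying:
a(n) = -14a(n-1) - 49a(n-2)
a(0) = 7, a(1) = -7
Characteristic equation: x² + 14x + 49 = 0, which is (x - (-7))².
Repeated root r = -7.
General solution: a(n) = (A + Bn)·(-7)^n.
From a(0) = 7: A = 7.
From a(1) = -7: (A + B)·(-7) = -7 ⇒ B = -6.
So a(n) = \left(7 - 6 n\right) \cdot (-7)^n.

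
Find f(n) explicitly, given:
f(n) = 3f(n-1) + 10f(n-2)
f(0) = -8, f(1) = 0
Characteristic equation: x² - 3x - 10 = 0, which factors as (x - (-2))(x - (5)) = 0.
Roots r₁ = -2, r₂ = 5 (distinct).
General solution: f(n) = A·(-2)^n + B·(5)^n.
From f(0) = -8: A + B = -8.
From f(1) = 0: -2A + 5B = 0.
Solving: A = - \frac{40}{7}, B = - \frac{16}{7}.
So f(n) = - \frac{40 \left(-2\right)^{n}}{7} - \frac{16 \cdot 5^{n}}{7}.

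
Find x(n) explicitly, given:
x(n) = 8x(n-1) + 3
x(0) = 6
First-order linear non-homogeneous.
Homogeneous solution: x_h(n) = A·(8)^n.
Try constant particular solution x_p = K: K = 8K + 3 ⇒ K = - \frac{3}{7}.
General: x(n) = A·(8)^n - \frac{3}{7}.
Apply x(0) = 6: A - \frac{3}{7} = 6 ⇒ A = \frac{45}{7}.
So x(n) = \frac{45 \cdot 8^{n}}{7} - \frac{3}{7}.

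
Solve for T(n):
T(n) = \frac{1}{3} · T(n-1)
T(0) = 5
Pure geometric recurrence with ratio \frac{1}{3}.
By induction T(n) = T(0) · (\frac{1}{3})^n = 5 \cdot 3^{- n}.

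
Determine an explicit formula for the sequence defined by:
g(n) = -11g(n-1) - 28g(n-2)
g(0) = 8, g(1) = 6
Characteristic equation: x² + 11x + 28 = 0, which factors as (x - (-7))(x - (-4)) = 0.
Roots r₁ = -7, r₂ = -4 (distinct).
General solution: g(n) = A·(-7)^n + B·(-4)^n.
From g(0) = 8: A + B = 8.
From g(1) = 6: -7A - 4B = 6.
Solving: A = - \frac{38}{3}, B = \frac{62}{3}.
So g(n) = \frac{62 \left(-4\right)^{n}}{3} - \frac{38 \left(-7\right)^{n}}{3}.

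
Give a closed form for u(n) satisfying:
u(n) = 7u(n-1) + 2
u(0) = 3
First-order linear non-homogeneous.
Homogeneous solution: u_h(n) = A·(7)^n.
Try constant particular solution u_p = K: K = 7K + 2 ⇒ K = - \frac{1}{3}.
General: u(n) = A·(7)^n - \frac{1}{3}.
Apply u(0) = 3: A - \frac{1}{3} = 3 ⇒ A = \frac{10}{3}.
So u(n) = \frac{10 \cdot 7^{n}}{3} - \frac{1}{3}.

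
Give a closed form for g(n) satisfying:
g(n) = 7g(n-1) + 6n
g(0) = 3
First-order linear with linear forcing.
Homogeneous solution: g_h(n) = A·(7)^n.
Try particular g_p(n) = pn + q. Substituting:
  pn + q = 7(p(n-1) + q) + 6n.
Matching the n-coefficient: p = 7p + 6 ⇒ p = -1.
Matching constants: q = -7p + 7q ⇒ q = - \frac{7}{6}.
General: g(n) = A·(7)^n - n - \frac{7}{6}.
Apply g(0) = 3: A - \frac{7}{6} = 3 ⇒ A = \frac{25}{6}.
So g(n) = \frac{25 \cdot 7^{n}}{6} - n - \frac{7}{6}.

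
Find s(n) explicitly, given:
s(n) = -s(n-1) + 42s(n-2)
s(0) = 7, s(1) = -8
Characteristic equation: x² + x - 42 = 0, which factors as (x - (6))(x - (-7)) = 0.
Roots r₁ = 6, r₂ = -7 (distinct).
General solution: s(n) = A·(6)^n + B·(-7)^n.
From s(0) = 7: A + B = 7.
From s(1) = -8: 6A - 7B = -8.
Solving: A = \frac{41}{13}, B = \frac{50}{13}.
So s(n) = \frac{50 \left(-7\right)^{n}}{13} + \frac{41 \cdot 6^{n}}{13}.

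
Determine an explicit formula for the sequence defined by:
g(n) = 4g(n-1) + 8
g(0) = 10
First-order linear non-homogeneous.
Homogeneous solution: g_h(n) = A·(4)^n.
Try constant particular solution g_p = K: K = 4K + 8 ⇒ K = - \frac{8}{3}.
General: g(n) = A·(4)^n - \frac{8}{3}.
Apply g(0) = 10: A - \frac{8}{3} = 10 ⇒ A = \frac{38}{3}.
So g(n) = \frac{38 \cdot 4^{n}}{3} - \frac{8}{3}.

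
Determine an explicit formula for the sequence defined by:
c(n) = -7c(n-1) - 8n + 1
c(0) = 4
First-order linear with linear forcing.
Homogeneous solution: c_h(n) = A·(-7)^n.
Try particular c_p(n) = pn + q. Substituting:
  pn + q = -7(p(n-1) + q) - 8n + 1.
Matching the n-coefficient: p = -7p - 8 ⇒ p = -1.
Matching constants: q = 7p - 7q + 1 ⇒ q = - \frac{3}{4}.
General: c(n) = A·(-7)^n - n - \frac{3}{4}.
Apply c(0) = 4: A - \frac{3}{4} = 4 ⇒ A = \frac{19}{4}.
So c(n) = \frac{19 \left(-7\right)^{n}}{4} - n - \frac{3}{4}.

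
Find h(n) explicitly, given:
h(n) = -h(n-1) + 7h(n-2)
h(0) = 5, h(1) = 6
Characteristic equation: x² + x - 7 = 0.
Discriminant Δ = (-1)² + 4·(7) = 29.
Roots r₁,₂ = (-1 ± √29)/2, so r₁ = - \frac{1}{2} + \frac{\sqrt{29}}{2}, r₂ = - \frac{\sqrt{29}}{2} - \frac{1}{2}.
General solution: h(n) = A·r₁^n + B·r₂^n.
From the initial conditions, A + B = 5 and r₁A + r₂B = 6.
Since r₁ - r₂ = √29: A = (6 - (5)r₂)/√29 = \frac{17 \sqrt{29}}{58} + \frac{5}{2}, and B = 5 - A = \frac{5}{2} - \frac{17 \sqrt{29}}{58}.
So h(n) = \left(\frac{17 \sqrt{29}}{58} + \frac{5}{2}\right)\left(- \frac{1}{2} + \frac{\sqrt{29}}{2}\right)^n + \left(\frac{5}{2} - \frac{17 \sqrt{29}}{58}\right)\left(- \frac{\sqrt{29}}{2} - \frac{1}{2}\right)^n.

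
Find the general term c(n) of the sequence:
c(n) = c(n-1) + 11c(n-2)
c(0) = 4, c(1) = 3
Characteristic equation: x² - x - 11 = 0.
Discriminant Δ = (1)² + 4·(11) = 45.
Roots r₁,₂ = (1 ± √45)/2, so r₁ = \frac{1}{2} + \frac{3 \sqrt{5}}{2}, r₂ = \frac{1}{2} - \frac{3 \sqrt{5}}{2}.
General solution: c(n) = A·r₁^n + B·r₂^n.
From the initial conditions, A + B = 4 and r₁A + r₂B = 3.
Since r₁ - r₂ = √45: A = (3 - (4)r₂)/√45 = \frac{\sqrt{5}}{15} + 2, and B = 4 - A = 2 - \frac{\sqrt{5}}{15}.
So c(n) = \left(\frac{\sqrt{5}}{15} + 2\right)\left(\frac{1}{2} + \frac{3 \sqrt{5}}{2}\right)^n + \left(2 - \frac{\sqrt{5}}{15}\right)\left(\frac{1}{2} - \frac{3 \sqrt{5}}{2}\right)^n.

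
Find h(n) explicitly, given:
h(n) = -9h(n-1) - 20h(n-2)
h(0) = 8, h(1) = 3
Characteristic equation: x² + 9x + 20 = 0, which factors as (x - (-4))(x - (-5)) = 0.
Roots r₁ = -4, r₂ = -5 (distinct).
General solution: h(n) = A·(-4)^n + B·(-5)^n.
From h(0) = 8: A + B = 8.
From h(1) = 3: -4A - 5B = 3.
Solving: A = 43, B = -35.
So h(n) = 43 \left(-4\right)^{n} - 35 \left(-5\right)^{n}.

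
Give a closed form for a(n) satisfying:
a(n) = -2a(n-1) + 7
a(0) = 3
First-order linear non-homogeneous.
Homogeneous solution: a_h(n) = A·(-2)^n.
Try constant particular solution a_p = K: K = -2K + 7 ⇒ K = \frac{7}{3}.
General: a(n) = A·(-2)^n + \frac{7}{3}.
Apply a(0) = 3: A + \frac{7}{3} = 3 ⇒ A = \frac{2}{3}.
So a(n) = \frac{2 \left(-2\right)^{n}}{3} + \frac{7}{3}.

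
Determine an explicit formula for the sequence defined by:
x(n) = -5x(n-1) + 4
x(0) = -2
First-order linear non-homogeneous.
Homogeneous solution: x_h(n) = A·(-5)^n.
Try constant particular solution x_p = K: K = -5K + 4 ⇒ K = \frac{2}{3}.
General: x(n) = A·(-5)^n + \frac{2}{3}.
Apply x(0) = -2: A + \frac{2}{3} = -2 ⇒ A = - \frac{8}{3}.
So x(n) = \frac{2}{3} - \frac{8 \left(-5\right)^{n}}{3}.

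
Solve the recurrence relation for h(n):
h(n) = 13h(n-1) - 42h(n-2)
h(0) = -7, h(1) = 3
Characteristic equation: x² - 13x + 42 = 0, which factors as (x - (6))(x - (7)) = 0.
Roots r₁ = 6, r₂ = 7 (distinct).
General solution: h(n) = A·(6)^n + B·(7)^n.
From h(0) = -7: A + B = -7.
From h(1) = 3: 6A + 7B = 3.
Solving: A = -52, B = 45.
So h(n) = - 52 \cdot 6^{n} + 45 \cdot 7^{n}.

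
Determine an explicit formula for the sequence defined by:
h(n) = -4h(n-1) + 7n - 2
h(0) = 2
First-order linear with linear forcing.
Homogeneous solution: h_h(n) = A·(-4)^n.
Try particular h_p(n) = pn + q. Substituting:
  pn + q = -4(p(n-1) + q) + 7n - 2.
Matching the n-coefficient: p = -4p + 7 ⇒ p = \frac{7}{5}.
Matching constants: q = 4p - 4q - 2 ⇒ q = \frac{18}{25}.
General: h(n) = A·(-4)^n + \frac{7 n}{5} + \frac{18}{25}.
Apply h(0) = 2: A + \frac{18}{25} = 2 ⇒ A = \frac{32}{25}.
So h(n) = \frac{32 \left(-4\right)^{n}}{25} + \frac{7 n}{5} + \frac{18}{25}.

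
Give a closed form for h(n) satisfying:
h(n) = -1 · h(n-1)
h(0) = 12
Pure geometric recurrence with ratio -1.
By induction h(n) = h(0) · (-1)^n = 12 \left(-1\right)^{n}.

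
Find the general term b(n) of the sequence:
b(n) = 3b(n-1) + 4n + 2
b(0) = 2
First-order linear with linear forcing.
Homogeneous solution: b_h(n) = A·(3)^n.
Try particular b_p(n) = pn + q. Substituting:
  pn + q = 3(p(n-1) + q) + 4n + 2.
Matching the n-coefficient: p = 3p + 4 ⇒ p = -2.
Matching constants: q = -3p + 3q + 2 ⇒ q = -4.
General: b(n) = A·(3)^n - 2 n - 4.
Apply b(0) = 2: A - 4 = 2 ⇒ A = 6.
So b(n) = 6 \cdot 3^{n} - 2 n - 4.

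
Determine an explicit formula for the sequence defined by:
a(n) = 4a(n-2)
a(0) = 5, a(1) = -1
Characteristic equation: x² - 4 = 0, which factors as (x - (2))(x - (-2)) = 0.
Roots r₁ = 2, r₂ = -2 (distinct).
General solution: a(n) = A·(2)^n + B·(-2)^n.
From a(0) = 5: A + B = 5.
From a(1) = -1: 2A - 2B = -1.
Solving: A = \frac{9}{4}, B = \frac{11}{4}.
So a(n) = \frac{11 \left(-2\right)^{n}}{4} + \frac{9 \cdot 2^{n}}{4}.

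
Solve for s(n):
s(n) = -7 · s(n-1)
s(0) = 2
Pure geometric recurrence with ratio -7.
By induction s(n) = s(0) · (-7)^n = 2 \left(-7\right)^{n}.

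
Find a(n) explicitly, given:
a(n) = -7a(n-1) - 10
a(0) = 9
First-order linear non-homogeneous.
Homogeneous solution: a_h(n) = A·(-7)^n.
Try constant particular solution a_p = K: K = -7K - 10 ⇒ K = - \frac{5}{4}.
General: a(n) = A·(-7)^n - \frac{5}{4}.
Apply a(0) = 9: A - \frac{5}{4} = 9 ⇒ A = \frac{41}{4}.
So a(n) = \frac{41 \left(-7\right)^{n}}{4} - \frac{5}{4}.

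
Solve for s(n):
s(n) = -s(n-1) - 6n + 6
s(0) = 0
First-order linear with linear forcing.
Homogeneous solution: s_h(n) = A·(-1)^n.
Try particular s_p(n) = pn + q. Substituting:
  pn + q = -(p(n-1) + q) - 6n + 6.
Matching the n-coefficient: p = -p - 6 ⇒ p = -3.
Matching constants: q = p - q + 6 ⇒ q = \frac{3}{2}.
General: s(n) = A·(-1)^n - 3 n + \frac{3}{2}.
Apply s(0) = 0: A + \frac{3}{2} = 0 ⇒ A = - \frac{3}{2}.
So s(n) = - \frac{3 \left(-1\right)^{n}}{2} - 3 n + \frac{3}{2}.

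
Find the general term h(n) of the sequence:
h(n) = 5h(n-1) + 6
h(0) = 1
First-order linear non-homogeneous.
Homogeneous solution: h_h(n) = A·(5)^n.
Try constant particular solution h_p = K: K = 5K + 6 ⇒ K = - \frac{3}{2}.
General: h(n) = A·(5)^n - \frac{3}{2}.
Apply h(0) = 1: A - \frac{3}{2} = 1 ⇒ A = \frac{5}{2}.
So h(n) = \frac{5 \cdot 5^{n}}{2} - \frac{3}{2}.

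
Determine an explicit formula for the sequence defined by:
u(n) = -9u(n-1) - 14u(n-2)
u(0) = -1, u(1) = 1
Characteristic equation: x² + 9x + 14 = 0, which factors as (x - (-7))(x - (-2)) = 0.
Roots r₁ = -7, r₂ = -2 (distinct).
General solution: u(n) = A·(-7)^n + B·(-2)^n.
From u(0) = -1: A + B = -1.
From u(1) = 1: -7A - 2B = 1.
Solving: A = \frac{1}{5}, B = - \frac{6}{5}.
So u(n) = - \frac{6 \left(-2\right)^{n}}{5} + \frac{\left(-7\right)^{n}}{5}.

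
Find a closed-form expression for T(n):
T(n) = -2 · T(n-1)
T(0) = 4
Pure geometric recurrence with ratio -2.
By induction T(n) = T(0) · (-2)^n = 4 \left(-2\right)^{n}.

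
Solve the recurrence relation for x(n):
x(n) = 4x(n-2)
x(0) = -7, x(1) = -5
Characteristic equation: x² - 4 = 0, which factors as (x - (2))(x - (-2)) = 0.
Roots r₁ = 2, r₂ = -2 (distinct).
General solution: x(n) = A·(2)^n + B·(-2)^n.
From x(0) = -7: A + B = -7.
From x(1) = -5: 2A - 2B = -5.
Solving: A = - \frac{19}{4}, B = - \frac{9}{4}.
So x(n) = - \frac{9 \left(-2\right)^{n}}{4} - \frac{19 \cdot 2^{n}}{4}.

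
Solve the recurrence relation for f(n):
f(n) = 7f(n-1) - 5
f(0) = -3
First-order linear non-homogeneous.
Homogeneous solution: f_h(n) = A·(7)^n.
Try constant particular solution f_p = K: K = 7K - 5 ⇒ K = \frac{5}{6}.
General: f(n) = A·(7)^n + \frac{5}{6}.
Apply f(0) = -3: A + \frac{5}{6} = -3 ⇒ A = - \frac{23}{6}.
So f(n) = \frac{5}{6} - \frac{23 \cdot 7^{n}}{6}.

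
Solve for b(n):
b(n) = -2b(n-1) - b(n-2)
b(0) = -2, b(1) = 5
Characteristic equation: x² + 2x + 1 = 0, which is (x - (-1))².
Repeated root r = -1.
General solution: b(n) = (A + Bn)·(-1)^n.
From b(0) = -2: A = -2.
From b(1) = 5: (A + B)·(-1) = 5 ⇒ B = -3.
So b(n) = \left(- 3 n - 2\right) \cdot (-1)^n.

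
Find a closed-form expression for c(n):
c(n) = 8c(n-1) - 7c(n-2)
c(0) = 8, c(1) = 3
Characteristic equation: x² - 8x + 7 = 0, which factors as (x - (1))(x - (7)) = 0.
Roots r₁ = 1, r₂ = 7 (distinct).
General solution: c(n) = A·(1)^n + B·(7)^n.
From c(0) = 8: A + B = 8.
From c(1) = 3: A + 7B = 3.
Solving: A = \frac{53}{6}, B = - \frac{5}{6}.
So c(n) = \frac{53}{6} - \frac{5 \cdot 7^{n}}{6}.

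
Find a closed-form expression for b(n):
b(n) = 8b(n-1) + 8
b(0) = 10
First-order linear non-homogeneous.
Homogeneous solution: b_h(n) = A·(8)^n.
Try constant particular solution b_p = K: K = 8K + 8 ⇒ K = - \frac{8}{7}.
General: b(n) = A·(8)^n - \frac{8}{7}.
Apply b(0) = 10: A - \frac{8}{7} = 10 ⇒ A = \frac{78}{7}.
So b(n) = \frac{78 \cdot 8^{n}}{7} - \frac{8}{7}.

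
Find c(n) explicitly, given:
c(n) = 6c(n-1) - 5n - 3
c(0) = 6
First-order linear with linear forcing.
Homogeneous solution: c_h(n) = A·(6)^n.
Try particular c_p(n) = pn + q. Substituting:
  pn + q = 6(p(n-1) + q) - 5n - 3.
Matching the n-coefficient: p = 6p - 5 ⇒ p = 1.
Matching constants: q = -6p + 6q - 3 ⇒ q = \frac{9}{5}.
General: c(n) = A·(6)^n + n + \frac{9}{5}.
Apply c(0) = 6: A + \frac{9}{5} = 6 ⇒ A = \frac{21}{5}.
So c(n) = \frac{21 \cdot 6^{n}}{5} + n + \frac{9}{5}.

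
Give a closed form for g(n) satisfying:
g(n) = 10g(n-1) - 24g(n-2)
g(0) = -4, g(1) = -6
Characteristic equation: x² - 10x + 24 = 0, which factors as (x - (6))(x - (4)) = 0.
Roots r₁ = 6, r₂ = 4 (distinct).
General solution: g(n) = A·(6)^n + B·(4)^n.
From g(0) = -4: A + B = -4.
From g(1) = -6: 6A + 4B = -6.
Solving: A = 5, B = -9.
So g(n) = - 9 \cdot 4^{n} + 5 \cdot 6^{n}.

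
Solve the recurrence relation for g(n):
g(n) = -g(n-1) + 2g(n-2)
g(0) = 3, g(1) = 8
Characteristic equation: x² + x - 2 = 0, which factors as (x - (-2))(x - (1)) = 0.
Roots r₁ = -2, r₂ = 1 (distinct).
General solution: g(n) = A·(-2)^n + B·(1)^n.
From g(0) = 3: A + B = 3.
From g(1) = 8: -2A + B = 8.
Solving: A = - \frac{5}{3}, B = \frac{14}{3}.
So g(n) = \frac{14}{3} - \frac{5 \left(-2\right)^{n}}{3}.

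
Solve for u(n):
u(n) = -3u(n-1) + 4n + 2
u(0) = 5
First-order linear with linear forcing.
Homogeneous solution: u_h(n) = A·(-3)^n.
Try particular u_p(n) = pn + q. Substituting:
  pn + q = -3(p(n-1) + q) + 4n + 2.
Matching the n-coefficient: p = -3p + 4 ⇒ p = 1.
Matching constants: q = 3p - 3q + 2 ⇒ q = \frac{5}{4}.
General: u(n) = A·(-3)^n + n + \frac{5}{4}.
Apply u(0) = 5: A + \frac{5}{4} = 5 ⇒ A = \frac{15}{4}.
So u(n) = \frac{15 \left(-3\right)^{n}}{4} + n + \frac{5}{4}.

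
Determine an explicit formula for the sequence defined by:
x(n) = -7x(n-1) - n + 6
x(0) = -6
First-order linear with linear forcing.
Homogeneous solution: x_h(n) = A·(-7)^n.
Try particular x_p(n) = pn + q. Substituting:
  pn + q = -7(p(n-1) + q) - n + 6.
Matching the n-coefficient: p = -7p - 1 ⇒ p = - \frac{1}{8}.
Matching constants: q = 7p - 7q + 6 ⇒ q = \frac{41}{64}.
General: x(n) = A·(-7)^n - \frac{n}{8} + \frac{41}{64}.
Apply x(0) = -6: A + \frac{41}{64} = -6 ⇒ A = - \frac{425}{64}.
So x(n) = - \frac{425 \left(-7\right)^{n}}{64} - \frac{n}{8} + \frac{41}{64}.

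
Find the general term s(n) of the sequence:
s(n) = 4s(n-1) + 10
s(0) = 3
First-order linear non-homogeneous.
Homogeneous solution: s_h(n) = A·(4)^n.
Try constant particular solution s_p = K: K = 4K + 10 ⇒ K = - \frac{10}{3}.
General: s(n) = A·(4)^n - \frac{10}{3}.
Apply s(0) = 3: A - \frac{10}{3} = 3 ⇒ A = \frac{19}{3}.
So s(n) = \frac{19 \cdot 4^{n}}{3} - \frac{10}{3}.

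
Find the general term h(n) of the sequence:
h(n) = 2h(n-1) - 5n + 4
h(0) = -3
First-order linear with linear forcing.
Homogeneous solution: h_h(n) = A·(2)^n.
Try particular h_p(n) = pn + q. Substituting:
  pn + q = 2(p(n-1) + q) - 5n + 4.
Matching the n-coefficient: p = 2p - 5 ⇒ p = 5.
Matching constants: q = -2p + 2q + 4 ⇒ q = 6.
General: h(n) = A·(2)^n + 5 n + 6.
Apply h(0) = -3: A + 6 = -3 ⇒ A = -9.
So h(n) = - 9 \cdot 2^{n} + 5 n + 6.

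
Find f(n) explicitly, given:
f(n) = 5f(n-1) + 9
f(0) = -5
First-order linear non-homogeneous.
Homogeneous solution: f_h(n) = A·(5)^n.
Try constant particular solution f_p = K: K = 5K + 9 ⇒ K = - \frac{9}{4}.
General: f(n) = A·(5)^n - \frac{9}{4}.
Apply f(0) = -5: A - \frac{9}{4} = -5 ⇒ A = - \frac{11}{4}.
So f(n) = - \frac{11 \cdot 5^{n}}{4} - \frac{9}{4}.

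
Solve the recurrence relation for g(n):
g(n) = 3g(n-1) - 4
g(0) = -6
First-order linear non-homogeneous.
Homogeneous solution: g_h(n) = A·(3)^n.
Try constant particular solution g_p = K: K = 3K - 4 ⇒ K = 2.
General: g(n) = A·(3)^n + 2.
Apply g(0) = -6: A + 2 = -6 ⇒ A = -8.
So g(n) = 2 - 8 \cdot 3^{n}.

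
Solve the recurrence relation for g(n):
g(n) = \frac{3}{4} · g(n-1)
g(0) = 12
Pure geometric recurrence with ratio \frac{3}{4}.
By induction g(n) = g(0) · (\frac{3}{4})^n = 12 \left(\frac{3}{4}\right)^{n}.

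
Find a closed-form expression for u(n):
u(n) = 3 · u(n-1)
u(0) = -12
Pure geometric recurrence with ratio 3.
By induction u(n) = u(0) · (3)^n = - 12 \cdot 3^{n}.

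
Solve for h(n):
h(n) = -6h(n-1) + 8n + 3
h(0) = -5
First-order linear with linear forcing.
Homogeneous solution: h_h(n) = A·(-6)^n.
Try particular h_p(n) = pn + q. Substituting:
  pn + q = -6(p(n-1) + q) + 8n + 3.
Matching the n-coefficient: p = -6p + 8 ⇒ p = \frac{8}{7}.
Matching constants: q = 6p - 6q + 3 ⇒ q = \frac{69}{49}.
General: h(n) = A·(-6)^n + \frac{8 n}{7} + \frac{69}{49}.
Apply h(0) = -5: A + \frac{69}{49} = -5 ⇒ A = - \frac{314}{49}.
So h(n) = - \frac{314 \left(-6\right)^{n}}{49} + \frac{8 n}{7} + \frac{69}{49}.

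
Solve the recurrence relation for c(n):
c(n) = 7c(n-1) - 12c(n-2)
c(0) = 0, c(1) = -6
Characteristic equation: x² - 7x + 12 = 0, which factors as (x - (4))(x - (3)) = 0.
Roots r₁ = 4, r₂ = 3 (distinct).
General solution: c(n) = A·(4)^n + B·(3)^n.
From c(0) = 0: A + B = 0.
From c(1) = -6: 4A + 3B = -6.
Solving: A = -6, B = 6.
So c(n) = 6 \cdot 3^{n} - 6 \cdot 4^{n}.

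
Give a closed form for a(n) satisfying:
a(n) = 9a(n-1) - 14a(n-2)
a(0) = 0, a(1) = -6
Characteristic equation: x² - 9x + 14 = 0, which factors as (x - (7))(x - (2)) = 0.
Roots r₁ = 7, r₂ = 2 (distinct).
General solution: a(n) = A·(7)^n + B·(2)^n.
From a(0) = 0: A + B = 0.
From a(1) = -6: 7A + 2B = -6.
Solving: A = - \frac{6}{5}, B = \frac{6}{5}.
So a(n) = \frac{6 \cdot 2^{n}}{5} - \frac{6 \cdot 7^{n}}{5}.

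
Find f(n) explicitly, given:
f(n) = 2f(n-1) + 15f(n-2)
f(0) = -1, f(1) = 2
Characteristic equation: x² - 2x - 15 = 0, which factors as (x - (-3))(x - (5)) = 0.
Roots r₁ = -3, r₂ = 5 (distinct).
General solution: f(n) = A·(-3)^n + B·(5)^n.
From f(0) = -1: A + B = -1.
From f(1) = 2: -3A + 5B = 2.
Solving: A = - \frac{7}{8}, B = - \frac{1}{8}.
So f(n) = - \frac{7 \left(-3\right)^{n}}{8} - \frac{5^{n}}{8}.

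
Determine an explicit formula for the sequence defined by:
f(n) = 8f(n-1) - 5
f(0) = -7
First-order linear non-homogeneous.
Homogeneous solution: f_h(n) = A·(8)^n.
Try constant particular solution f_p = K: K = 8K - 5 ⇒ K = \frac{5}{7}.
General: f(n) = A·(8)^n + \frac{5}{7}.
Apply f(0) = -7: A + \frac{5}{7} = -7 ⇒ A = - \frac{54}{7}.
So f(n) = \frac{5}{7} - \frac{54 \cdot 8^{n}}{7}.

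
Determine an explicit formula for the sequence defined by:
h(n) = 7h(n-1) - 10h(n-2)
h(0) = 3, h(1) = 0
Characteristic equation: x² - 7x + 10 = 0, which factors as (x - (5))(x - (2)) = 0.
Roots r₁ = 5, r₂ = 2 (distinct).
General solution: h(n) = A·(5)^n + B·(2)^n.
From h(0) = 3: A + B = 3.
From h(1) = 0: 5A + 2B = 0.
Solving: A = -2, B = 5.
So h(n) = 5 \cdot 2^{n} - 2 \cdot 5^{n}.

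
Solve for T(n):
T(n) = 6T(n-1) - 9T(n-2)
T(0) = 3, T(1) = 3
Characteristic equation: x² - 6x + 9 = 0, which is (x - (3))².
Repeated root r = 3.
General solution: T(n) = (A + Bn)·(3)^n.
From T(0) = 3: A = 3.
From T(1) = 3: (A + B)·(3) = 3 ⇒ B = -2.
So T(n) = \left(3 - 2 n\right) \cdot (3)^n.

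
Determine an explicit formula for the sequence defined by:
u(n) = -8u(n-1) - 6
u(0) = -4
First-order linear non-homogeneous.
Homogeneous solution: u_h(n) = A·(-8)^n.
Try constant particular solution u_p = K: K = -8K - 6 ⇒ K = - \frac{2}{3}.
General: u(n) = A·(-8)^n - \frac{2}{3}.
Apply u(0) = -4: A - \frac{2}{3} = -4 ⇒ A = - \frac{10}{3}.
So u(n) = - \frac{10 \left(-8\right)^{n}}{3} - \frac{2}{3}.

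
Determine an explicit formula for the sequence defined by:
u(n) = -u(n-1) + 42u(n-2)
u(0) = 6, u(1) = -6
Characteristic equation: x² + x - 42 = 0, which factors as (x - (-7))(x - (6)) = 0.
Roots r₁ = -7, r₂ = 6 (distinct).
General solution: u(n) = A·(-7)^n + B·(6)^n.
From u(0) = 6: A + B = 6.
From u(1) = -6: -7A + 6B = -6.
Solving: A = \frac{42}{13}, B = \frac{36}{13}.
So u(n) = \frac{42 \left(-7\right)^{n}}{13} + \frac{36 \cdot 6^{n}}{13}.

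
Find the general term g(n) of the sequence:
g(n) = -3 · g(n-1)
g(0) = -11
Pure geometric recurrence with ratio -3.
By induction g(n) = g(0) · (-3)^n = - 11 \left(-3\right)^{n}.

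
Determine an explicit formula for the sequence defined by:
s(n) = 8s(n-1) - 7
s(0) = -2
First-order linear non-homogeneous.
Homogeneous solution: s_h(n) = A·(8)^n.
Try constant particular solution s_p = K: K = 8K - 7 ⇒ K = 1.
General: s(n) = A·(8)^n + 1.
Apply s(0) = -2: A + 1 = -2 ⇒ A = -3.
So s(n) = 1 - 3 \cdot 8^{n}.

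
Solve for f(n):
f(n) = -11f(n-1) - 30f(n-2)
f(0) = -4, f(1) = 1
Characteristic equation: x² + 11x + 30 = 0, which factors as (x - (-6))(x - (-5)) = 0.
Roots r₁ = -6, r₂ = -5 (distinct).
General solution: f(n) = A·(-6)^n + B·(-5)^n.
From f(0) = -4: A + B = -4.
From f(1) = 1: -6A - 5B = 1.
Solving: A = 19, B = -23.
So f(n) = - 23 \left(-5\right)^{n} + 19 \left(-6\right)^{n}.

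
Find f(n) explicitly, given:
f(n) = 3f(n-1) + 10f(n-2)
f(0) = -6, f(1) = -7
Characteristic equation: x² - 3x - 10 = 0, which factors as (x - (5))(x - (-2)) = 0.
Roots r₁ = 5, r₂ = -2 (distinct).
General solution: f(n) = A·(5)^n + B·(-2)^n.
From f(0) = -6: A + B = -6.
From f(1) = -7: 5A - 2B = -7.
Solving: A = - \frac{19}{7}, B = - \frac{23}{7}.
So f(n) = - \frac{23 \left(-2\right)^{n}}{7} - \frac{19 \cdot 5^{n}}{7}.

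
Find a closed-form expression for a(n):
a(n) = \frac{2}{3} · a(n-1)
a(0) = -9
Pure geometric recurrence with ratio \frac{2}{3}.
By induction a(n) = a(0) · (\frac{2}{3})^n = - 9 \left(\frac{2}{3}\right)^{n}.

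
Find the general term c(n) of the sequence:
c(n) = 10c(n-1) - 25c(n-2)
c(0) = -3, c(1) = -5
Characteristic equation: x² - 10x + 25 = 0, which is (x - (5))².
Repeated root r = 5.
General solution: c(n) = (A + Bn)·(5)^n.
From c(0) = -3: A = -3.
From c(1) = -5: (A + B)·(5) = -5 ⇒ B = 2.
So c(n) = \left(2 n - 3\right) \cdot (5)^n.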